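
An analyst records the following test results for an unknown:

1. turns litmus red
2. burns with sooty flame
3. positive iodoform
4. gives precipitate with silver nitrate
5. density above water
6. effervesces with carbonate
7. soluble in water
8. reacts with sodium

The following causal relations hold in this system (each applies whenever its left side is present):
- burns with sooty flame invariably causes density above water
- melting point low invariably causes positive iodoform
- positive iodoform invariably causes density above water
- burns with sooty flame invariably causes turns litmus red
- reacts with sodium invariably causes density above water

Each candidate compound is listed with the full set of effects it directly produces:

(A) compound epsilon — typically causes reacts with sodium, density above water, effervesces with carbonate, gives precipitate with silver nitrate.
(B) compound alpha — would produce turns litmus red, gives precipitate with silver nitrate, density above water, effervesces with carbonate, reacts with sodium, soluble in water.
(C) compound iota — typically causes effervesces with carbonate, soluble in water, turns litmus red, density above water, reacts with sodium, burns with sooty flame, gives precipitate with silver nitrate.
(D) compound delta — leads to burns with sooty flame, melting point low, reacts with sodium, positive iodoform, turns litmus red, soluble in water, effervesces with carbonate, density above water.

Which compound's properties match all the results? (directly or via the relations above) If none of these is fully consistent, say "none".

Checking each candidate against the observations:
(A) compound epsilon — does not account for turns litmus red, burns with sooty flame, positive iodoform, soluble in water
(B) compound alpha — turns litmus red yes; burns with sooty flame NO; positive iodoform NO; gives precipitate with silver nitrate yes; density above water yes; effervesces with carbonate yes; soluble in water yes; reacts with sodium yes
(C) compound iota — turns litmus red yes; burns with sooty flame yes; positive iodoform NO; gives precipitate with silver nitrate yes; density above water yes; effervesces with carbonate yes; soluble in water yes; reacts with sodium yes
(D) compound delta — does not account for gives precipitate with silver nitrate
Every candidate fails on at least one observation.

none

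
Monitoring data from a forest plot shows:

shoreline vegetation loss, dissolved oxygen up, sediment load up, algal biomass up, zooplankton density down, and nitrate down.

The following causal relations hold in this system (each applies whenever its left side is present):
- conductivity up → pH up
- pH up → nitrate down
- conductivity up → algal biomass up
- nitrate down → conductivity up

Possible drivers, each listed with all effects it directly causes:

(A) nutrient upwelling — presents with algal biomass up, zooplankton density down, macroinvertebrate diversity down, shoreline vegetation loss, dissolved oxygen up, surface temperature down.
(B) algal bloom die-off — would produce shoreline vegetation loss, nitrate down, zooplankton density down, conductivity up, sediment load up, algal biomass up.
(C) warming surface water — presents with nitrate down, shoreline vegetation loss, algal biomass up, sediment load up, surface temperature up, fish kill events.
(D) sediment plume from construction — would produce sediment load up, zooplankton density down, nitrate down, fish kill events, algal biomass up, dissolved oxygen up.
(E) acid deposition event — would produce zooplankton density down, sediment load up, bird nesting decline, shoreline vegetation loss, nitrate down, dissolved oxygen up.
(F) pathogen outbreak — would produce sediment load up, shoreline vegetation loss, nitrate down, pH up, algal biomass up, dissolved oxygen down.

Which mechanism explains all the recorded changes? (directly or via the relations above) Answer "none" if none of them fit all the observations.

Testing each hypothesis:
(A) nutrient upwelling — shoreline vegetation loss match; dissolved oxygen up match; sediment load up miss; algal biomass up match; zooplankton density down match; nitrate down miss
(B) algal bloom die-off — shoreline vegetation loss match; dissolved oxygen up miss; sediment load up match; algal biomass up match; zooplankton density down match; nitrate down match
(C) warming surface water — shoreline vegetation loss match; dissolved oxygen up miss; sediment load up match; algal biomass up match; zooplankton density down miss; nitrate down match
(D) sediment plume from construction — shoreline vegetation loss miss; dissolved oxygen up match; sediment load up match; algal biomass up match; zooplankton density down match; nitrate down match
(E) acid deposition event — shoreline vegetation loss match; dissolved oxygen up match; sediment load up match; algal biomass up match (by nitrate down → conductivity up → algal biomass up); zooplankton density down match; nitrate down match
(F) pathogen outbreak — fails on dissolved oxygen up, zooplankton density down (predicts dissolved oxygen down, not dissolved oxygen up)
(E) is the only candidate with no mismatches.

E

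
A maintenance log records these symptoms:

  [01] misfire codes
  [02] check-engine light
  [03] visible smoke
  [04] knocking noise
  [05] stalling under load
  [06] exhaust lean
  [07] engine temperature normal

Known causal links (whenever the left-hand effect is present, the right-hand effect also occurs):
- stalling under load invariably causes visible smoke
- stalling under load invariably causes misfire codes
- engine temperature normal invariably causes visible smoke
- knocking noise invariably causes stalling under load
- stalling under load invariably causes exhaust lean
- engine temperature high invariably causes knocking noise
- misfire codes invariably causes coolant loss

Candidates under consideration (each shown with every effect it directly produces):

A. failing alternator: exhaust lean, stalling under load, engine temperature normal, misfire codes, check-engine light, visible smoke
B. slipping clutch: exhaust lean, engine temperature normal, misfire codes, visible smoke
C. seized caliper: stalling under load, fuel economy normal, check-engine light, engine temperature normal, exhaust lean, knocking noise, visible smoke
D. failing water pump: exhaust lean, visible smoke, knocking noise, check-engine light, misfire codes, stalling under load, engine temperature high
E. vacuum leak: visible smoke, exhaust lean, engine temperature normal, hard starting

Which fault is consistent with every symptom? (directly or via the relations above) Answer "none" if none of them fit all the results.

For each candidate, compare predicted effects to what was observed:
(A) failing alternator — does not account for knocking noise
(B) slipping clutch — misfire codes match; check-engine light miss; visible smoke match; knocking noise miss; stalling under load miss; exhaust lean match; engine temperature normal match
(C) seized caliper — misfire codes match (by stalling under load → misfire codes); check-engine light match; visible smoke match; knocking noise match; stalling under load match; exhaust lean match; engine temperature normal match
(D) failing water pump — fails on engine temperature normal (predicts engine temperature high, not engine temperature normal)
(E) vacuum leak — misfire codes miss; check-engine light miss; visible smoke match; knocking noise miss; stalling under load miss; exhaust lean match; engine temperature normal match
(C) alone accounts for all the evidence.

C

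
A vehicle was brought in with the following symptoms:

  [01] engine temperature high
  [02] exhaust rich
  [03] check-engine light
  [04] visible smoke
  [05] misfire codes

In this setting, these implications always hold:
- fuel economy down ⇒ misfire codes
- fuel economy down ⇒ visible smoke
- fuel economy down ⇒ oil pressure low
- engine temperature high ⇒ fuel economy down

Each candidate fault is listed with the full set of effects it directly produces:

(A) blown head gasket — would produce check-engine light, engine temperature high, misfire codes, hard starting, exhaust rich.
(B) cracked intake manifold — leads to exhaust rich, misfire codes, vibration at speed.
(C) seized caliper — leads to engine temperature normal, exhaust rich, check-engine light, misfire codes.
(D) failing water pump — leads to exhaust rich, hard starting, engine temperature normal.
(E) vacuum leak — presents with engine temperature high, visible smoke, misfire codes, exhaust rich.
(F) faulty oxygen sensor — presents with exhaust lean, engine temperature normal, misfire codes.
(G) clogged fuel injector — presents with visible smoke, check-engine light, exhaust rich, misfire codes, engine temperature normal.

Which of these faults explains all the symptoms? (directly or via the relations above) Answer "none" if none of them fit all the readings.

A

Per-candidate check:
(A) blown head gasket — engine temperature high +; exhaust rich +; check-engine light +; visible smoke + (through engine temperature high → fuel economy down → visible smoke); misfire codes +
(B) cracked intake manifold — engine temperature high -; exhaust rich +; check-engine light -; visible smoke -; misfire codes +
(C) seized caliper — engine temperature high -; exhaust rich +; check-engine light +; visible smoke -; misfire codes +
(D) failing water pump — engine temperature high -; exhaust rich +; check-engine light -; visible smoke -; misfire codes -
(E) vacuum leak — does not account for check-engine light
(F) faulty oxygen sensor — engine temperature high -; exhaust rich -; check-engine light -; visible smoke -; misfire codes +
(G) clogged fuel injector — fails on engine temperature high (predicts engine temperature normal, not engine temperature high)
(A) is the only candidate with no mismatches.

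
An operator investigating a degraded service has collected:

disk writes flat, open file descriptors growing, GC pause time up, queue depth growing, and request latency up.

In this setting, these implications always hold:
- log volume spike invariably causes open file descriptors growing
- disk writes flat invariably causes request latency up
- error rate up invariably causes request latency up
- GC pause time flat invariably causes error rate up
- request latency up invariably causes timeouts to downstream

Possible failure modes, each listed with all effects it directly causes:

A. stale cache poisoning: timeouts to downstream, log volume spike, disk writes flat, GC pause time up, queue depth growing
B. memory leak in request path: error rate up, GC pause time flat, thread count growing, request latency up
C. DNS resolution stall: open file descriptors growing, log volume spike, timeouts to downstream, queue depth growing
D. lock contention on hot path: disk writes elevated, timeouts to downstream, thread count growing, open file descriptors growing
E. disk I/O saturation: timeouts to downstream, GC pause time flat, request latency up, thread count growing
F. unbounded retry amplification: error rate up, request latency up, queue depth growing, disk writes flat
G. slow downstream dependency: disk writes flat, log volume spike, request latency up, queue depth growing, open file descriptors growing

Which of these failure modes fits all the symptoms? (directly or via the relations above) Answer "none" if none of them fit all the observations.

Testing each hypothesis:
(A) stale cache poisoning — disk writes flat ✓; open file descriptors growing ✓ (by log volume spike → open file descriptors growing); GC pause time up ✓; queue depth growing ✓; request latency up ✓ (by disk writes flat → request latency up)
(B) memory leak in request path — disk writes flat ✗; open file descriptors growing ✗; GC pause time up ✗; queue depth growing ✗; request latency up ✓
(C) DNS resolution stall — disk writes flat ✗; open file descriptors growing ✓; GC pause time up ✗; queue depth growing ✓; request latency up ✗
(D) lock contention on hot path — disk writes flat ✗; open file descriptors growing ✓; GC pause time up ✗; queue depth growing ✗; request latency up ✗
(E) disk I/O saturation — fails on disk writes flat, open file descriptors growing, GC pause time up, queue depth growing (predicts GC pause time flat, not GC pause time up)
(F) unbounded retry amplification — disk writes flat ✓; open file descriptors growing ✗; GC pause time up ✗; queue depth growing ✓; request latency up ✓
(G) slow downstream dependency — disk writes flat ✓; open file descriptors growing ✓; GC pause time up ✗; queue depth growing ✓; request latency up ✓
Only (A) is consistent with every observation.

A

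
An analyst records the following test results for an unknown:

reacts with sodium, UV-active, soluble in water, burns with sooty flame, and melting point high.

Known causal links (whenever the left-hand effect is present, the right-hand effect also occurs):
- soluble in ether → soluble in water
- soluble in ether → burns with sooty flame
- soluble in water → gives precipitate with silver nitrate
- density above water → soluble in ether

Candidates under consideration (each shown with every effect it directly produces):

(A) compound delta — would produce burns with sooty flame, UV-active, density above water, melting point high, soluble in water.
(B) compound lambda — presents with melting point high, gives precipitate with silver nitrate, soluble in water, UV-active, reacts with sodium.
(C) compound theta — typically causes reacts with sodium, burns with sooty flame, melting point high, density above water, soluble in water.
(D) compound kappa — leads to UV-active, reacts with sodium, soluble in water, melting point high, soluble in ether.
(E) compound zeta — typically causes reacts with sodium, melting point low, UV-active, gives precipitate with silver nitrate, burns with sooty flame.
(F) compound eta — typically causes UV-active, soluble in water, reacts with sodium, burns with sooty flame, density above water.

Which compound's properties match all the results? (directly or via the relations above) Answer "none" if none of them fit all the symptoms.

D

Checking each candidate against the observations:
(A) compound delta — does not account for reacts with sodium
(B) compound lambda — reacts with sodium +; UV-active +; soluble in water +; burns with sooty flame -; melting point high +
(C) compound theta — reacts with sodium +; UV-active -; soluble in water +; burns with sooty flame +; melting point high +
(D) compound kappa — accounts for every observation (burns with sooty flame by soluble in ether → burns with sooty flame)
(E) compound zeta — reacts with sodium +; UV-active +; soluble in water -; burns with sooty flame +; melting point high -
(F) compound eta — does not account for melting point high
(D) alone accounts for all the evidence.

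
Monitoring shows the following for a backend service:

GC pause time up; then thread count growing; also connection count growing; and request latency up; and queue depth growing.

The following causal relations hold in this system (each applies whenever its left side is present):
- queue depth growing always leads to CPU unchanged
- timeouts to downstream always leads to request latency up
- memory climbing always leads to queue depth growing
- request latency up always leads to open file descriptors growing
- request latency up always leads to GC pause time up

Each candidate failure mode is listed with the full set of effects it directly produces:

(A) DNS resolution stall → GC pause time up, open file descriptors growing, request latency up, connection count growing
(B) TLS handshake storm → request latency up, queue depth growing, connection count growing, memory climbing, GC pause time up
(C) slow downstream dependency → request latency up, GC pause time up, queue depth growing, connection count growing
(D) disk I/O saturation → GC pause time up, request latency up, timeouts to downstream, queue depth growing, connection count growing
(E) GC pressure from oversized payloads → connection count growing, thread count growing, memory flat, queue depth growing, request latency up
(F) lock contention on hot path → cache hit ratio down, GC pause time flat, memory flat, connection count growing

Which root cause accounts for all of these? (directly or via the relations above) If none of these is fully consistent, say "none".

Checking each candidate against the observations:
(A) DNS resolution stall — GC pause time up match; thread count growing miss; connection count growing match; request latency up match; queue depth growing miss
(B) TLS handshake storm — GC pause time up match; thread count growing miss; connection count growing match; request latency up match; queue depth growing match
(C) slow downstream dependency — does not account for thread count growing
(D) disk I/O saturation — GC pause time up match; thread count growing miss; connection count growing match; request latency up match; queue depth growing match
(E) GC pressure from oversized payloads — accounts for every observation (GC pause time up through request latency up → GC pause time up)
(F) lock contention on hot path — fails on GC pause time up, thread count growing, request latency up, queue depth growing (predicts GC pause time flat, not GC pause time up)
Only (E) is consistent with every observation.

E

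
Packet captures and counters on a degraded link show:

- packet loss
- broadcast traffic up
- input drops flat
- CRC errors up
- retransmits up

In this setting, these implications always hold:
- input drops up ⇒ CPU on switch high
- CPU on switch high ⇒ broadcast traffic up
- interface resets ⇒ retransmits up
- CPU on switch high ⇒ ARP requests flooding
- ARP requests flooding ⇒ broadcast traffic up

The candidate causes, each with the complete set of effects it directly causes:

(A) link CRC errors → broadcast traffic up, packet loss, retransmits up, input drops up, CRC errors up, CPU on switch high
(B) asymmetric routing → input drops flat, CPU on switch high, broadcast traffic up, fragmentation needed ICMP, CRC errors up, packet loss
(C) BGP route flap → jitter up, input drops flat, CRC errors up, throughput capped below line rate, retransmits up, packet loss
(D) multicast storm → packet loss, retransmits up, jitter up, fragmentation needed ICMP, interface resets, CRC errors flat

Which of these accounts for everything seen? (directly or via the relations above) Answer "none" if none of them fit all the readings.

none

Per-candidate check:
(A) link CRC errors — packet loss match; broadcast traffic up match; input drops flat miss; CRC errors up match; retransmits up match
(B) asymmetric routing — does not account for retransmits up
(C) BGP route flap — packet loss match; broadcast traffic up miss; input drops flat match; CRC errors up match; retransmits up match
(D) multicast storm — packet loss match; broadcast traffic up miss; input drops flat miss; CRC errors up miss; retransmits up match
None of the listed candidates fits everything.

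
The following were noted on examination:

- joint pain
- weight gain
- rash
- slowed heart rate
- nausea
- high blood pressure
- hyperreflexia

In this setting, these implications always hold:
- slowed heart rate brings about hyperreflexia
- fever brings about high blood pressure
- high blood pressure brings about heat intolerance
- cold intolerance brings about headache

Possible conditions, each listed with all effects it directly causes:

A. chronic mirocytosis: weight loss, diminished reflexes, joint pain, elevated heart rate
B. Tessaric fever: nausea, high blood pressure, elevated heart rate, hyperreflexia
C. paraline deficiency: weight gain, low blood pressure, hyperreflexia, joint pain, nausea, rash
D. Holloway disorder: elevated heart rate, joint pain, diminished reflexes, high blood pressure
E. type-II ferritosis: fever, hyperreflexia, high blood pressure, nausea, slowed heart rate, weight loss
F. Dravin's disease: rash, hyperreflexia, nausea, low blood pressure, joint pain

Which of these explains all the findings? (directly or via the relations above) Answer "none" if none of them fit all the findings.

none

Checking each candidate against the observations:
(A) chronic mirocytosis — joint pain yes; weight gain NO; rash NO; slowed heart rate NO; nausea NO; high blood pressure NO; hyperreflexia NO
(B) Tessaric fever — fails on joint pain, weight gain, rash, slowed heart rate (predicts elevated heart rate, not slowed heart rate)
(C) paraline deficiency — joint pain yes; weight gain yes; rash yes; slowed heart rate NO; nausea yes; high blood pressure NO; hyperreflexia yes
(D) Holloway disorder — joint pain yes; weight gain NO; rash NO; slowed heart rate NO; nausea NO; high blood pressure yes; hyperreflexia NO
(E) type-II ferritosis — fails on joint pain, weight gain, rash (predicts weight loss, not weight gain)
(F) Dravin's disease — fails on weight gain, slowed heart rate, high blood pressure (predicts low blood pressure, not high blood pressure)
No candidate is consistent with all observations.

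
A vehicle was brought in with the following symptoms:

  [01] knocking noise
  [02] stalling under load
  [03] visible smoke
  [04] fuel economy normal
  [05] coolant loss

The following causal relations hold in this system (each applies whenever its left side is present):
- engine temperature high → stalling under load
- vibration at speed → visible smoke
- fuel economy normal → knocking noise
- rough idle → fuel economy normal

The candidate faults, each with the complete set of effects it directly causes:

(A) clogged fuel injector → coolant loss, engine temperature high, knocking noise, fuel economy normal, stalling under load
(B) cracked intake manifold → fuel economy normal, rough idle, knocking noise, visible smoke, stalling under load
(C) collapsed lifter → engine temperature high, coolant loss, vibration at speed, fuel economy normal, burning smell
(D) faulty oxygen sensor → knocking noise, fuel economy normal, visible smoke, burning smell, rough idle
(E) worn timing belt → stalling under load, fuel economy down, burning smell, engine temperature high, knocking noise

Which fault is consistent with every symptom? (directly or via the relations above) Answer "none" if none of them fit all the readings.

Checking each candidate against the observations:
(A) clogged fuel injector — does not account for visible smoke
(B) cracked intake manifold — does not account for coolant loss
(C) collapsed lifter — knocking noise + (through fuel economy normal → knocking noise); stalling under load + (through engine temperature high → stalling under load); visible smoke + (through vibration at speed → visible smoke); fuel economy normal +; coolant loss +
(D) faulty oxygen sensor — knocking noise +; stalling under load -; visible smoke +; fuel economy normal +; coolant loss -
(E) worn timing belt — knocking noise +; stalling under load +; visible smoke -; fuel economy normal -; coolant loss -
(C) alone accounts for all the evidence.

C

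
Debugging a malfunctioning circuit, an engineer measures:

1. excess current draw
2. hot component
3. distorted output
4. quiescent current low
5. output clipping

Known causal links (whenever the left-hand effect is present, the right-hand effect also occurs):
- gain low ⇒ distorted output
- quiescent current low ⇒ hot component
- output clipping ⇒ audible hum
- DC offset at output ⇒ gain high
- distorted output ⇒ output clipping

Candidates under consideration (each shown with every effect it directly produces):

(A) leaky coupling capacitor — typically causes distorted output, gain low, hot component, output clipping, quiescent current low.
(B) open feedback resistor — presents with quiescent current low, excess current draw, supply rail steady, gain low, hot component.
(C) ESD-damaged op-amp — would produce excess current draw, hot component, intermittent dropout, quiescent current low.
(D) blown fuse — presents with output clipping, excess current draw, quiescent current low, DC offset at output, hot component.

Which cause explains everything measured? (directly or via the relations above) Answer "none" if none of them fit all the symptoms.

Checking each candidate against the observations:
(A) leaky coupling capacitor — excess current draw miss; hot component match; distorted output match; quiescent current low match; output clipping match
(B) open feedback resistor — excess current draw match; hot component match; distorted output match (through gain low → distorted output); quiescent current low match; output clipping match (through gain low → distorted output → output clipping)
(C) ESD-damaged op-amp — does not account for distorted output, output clipping
(D) blown fuse — excess current draw match; hot component match; distorted output miss; quiescent current low match; output clipping match
(B) alone accounts for all the evidence.

B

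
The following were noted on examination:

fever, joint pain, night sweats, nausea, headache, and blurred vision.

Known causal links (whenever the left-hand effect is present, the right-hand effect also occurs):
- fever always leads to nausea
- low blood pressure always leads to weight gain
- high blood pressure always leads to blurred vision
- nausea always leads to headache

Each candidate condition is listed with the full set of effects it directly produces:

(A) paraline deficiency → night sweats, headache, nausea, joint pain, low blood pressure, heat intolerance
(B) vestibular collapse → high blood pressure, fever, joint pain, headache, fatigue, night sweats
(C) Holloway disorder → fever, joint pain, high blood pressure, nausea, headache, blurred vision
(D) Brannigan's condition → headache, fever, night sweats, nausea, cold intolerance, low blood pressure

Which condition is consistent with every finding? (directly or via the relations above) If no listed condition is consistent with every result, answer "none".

B

Testing each hypothesis:
(A) paraline deficiency — fever ✗; joint pain ✓; night sweats ✓; nausea ✓; headache ✓; blurred vision ✗
(B) vestibular collapse — accounts for every observation (nausea by fever → nausea)
(C) Holloway disorder — does not account for night sweats
(D) Brannigan's condition — does not account for joint pain, blurred vision
(B) is the only candidate with no mismatches.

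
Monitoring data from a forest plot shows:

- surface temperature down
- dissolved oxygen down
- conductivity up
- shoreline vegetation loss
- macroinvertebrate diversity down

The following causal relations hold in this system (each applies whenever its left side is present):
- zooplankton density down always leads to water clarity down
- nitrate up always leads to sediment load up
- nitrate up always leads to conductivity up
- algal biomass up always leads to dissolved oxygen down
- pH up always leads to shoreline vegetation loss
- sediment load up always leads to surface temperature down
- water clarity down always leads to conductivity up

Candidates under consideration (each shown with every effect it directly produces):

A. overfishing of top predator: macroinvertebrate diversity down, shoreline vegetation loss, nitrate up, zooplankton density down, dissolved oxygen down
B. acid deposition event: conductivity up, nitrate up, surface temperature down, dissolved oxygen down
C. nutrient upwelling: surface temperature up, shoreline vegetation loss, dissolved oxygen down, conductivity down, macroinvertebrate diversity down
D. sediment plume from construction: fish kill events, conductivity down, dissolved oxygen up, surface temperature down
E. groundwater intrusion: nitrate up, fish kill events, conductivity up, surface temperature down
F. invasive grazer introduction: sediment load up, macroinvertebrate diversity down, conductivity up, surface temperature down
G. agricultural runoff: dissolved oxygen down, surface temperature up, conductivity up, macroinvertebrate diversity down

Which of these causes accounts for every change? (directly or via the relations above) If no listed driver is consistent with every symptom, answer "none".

Checking each candidate against the observations:
(A) overfishing of top predator — surface temperature down yes (via nitrate up → sediment load up → surface temperature down); dissolved oxygen down yes; conductivity up yes (via nitrate up → conductivity up); shoreline vegetation loss yes; macroinvertebrate diversity down yes
(B) acid deposition event — surface temperature down yes; dissolved oxygen down yes; conductivity up yes; shoreline vegetation loss NO; macroinvertebrate diversity down NO
(C) nutrient upwelling — surface temperature down NO; dissolved oxygen down yes; conductivity up NO; shoreline vegetation loss yes; macroinvertebrate diversity down yes
(D) sediment plume from construction — fails on dissolved oxygen down, conductivity up, shoreline vegetation loss, macroinvertebrate diversity down (predicts dissolved oxygen up, not dissolved oxygen down; predicts conductivity down, not conductivity up)
(E) groundwater intrusion — surface temperature down yes; dissolved oxygen down NO; conductivity up yes; shoreline vegetation loss NO; macroinvertebrate diversity down NO
(F) invasive grazer introduction — surface temperature down yes; dissolved oxygen down NO; conductivity up yes; shoreline vegetation loss NO; macroinvertebrate diversity down yes
(G) agricultural runoff — fails on surface temperature down, shoreline vegetation loss (predicts surface temperature up, not surface temperature down)
Only (A) is consistent with every observation.

A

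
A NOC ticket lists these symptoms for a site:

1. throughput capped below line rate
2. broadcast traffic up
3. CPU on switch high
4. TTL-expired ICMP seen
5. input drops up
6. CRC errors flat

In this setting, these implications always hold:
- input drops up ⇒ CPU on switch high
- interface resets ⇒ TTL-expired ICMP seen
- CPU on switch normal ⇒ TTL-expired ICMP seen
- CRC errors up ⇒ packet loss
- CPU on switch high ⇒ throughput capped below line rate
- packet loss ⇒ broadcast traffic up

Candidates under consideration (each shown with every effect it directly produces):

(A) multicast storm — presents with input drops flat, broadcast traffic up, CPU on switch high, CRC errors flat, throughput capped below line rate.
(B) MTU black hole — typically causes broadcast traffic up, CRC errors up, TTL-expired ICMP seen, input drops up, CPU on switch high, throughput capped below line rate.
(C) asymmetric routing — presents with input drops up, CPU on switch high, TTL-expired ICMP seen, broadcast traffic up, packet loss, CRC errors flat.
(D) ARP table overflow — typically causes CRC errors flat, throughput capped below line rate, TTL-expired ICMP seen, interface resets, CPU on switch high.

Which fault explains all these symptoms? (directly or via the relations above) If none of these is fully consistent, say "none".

C

For each candidate, compare predicted effects to what was observed:
(A) multicast storm — throughput capped below line rate +; broadcast traffic up +; CPU on switch high +; TTL-expired ICMP seen -; input drops up -; CRC errors flat +
(B) MTU black hole — throughput capped below line rate +; broadcast traffic up +; CPU on switch high +; TTL-expired ICMP seen +; input drops up +; CRC errors flat -
(C) asymmetric routing — throughput capped below line rate + (through CPU on switch high → throughput capped below line rate); broadcast traffic up +; CPU on switch high +; TTL-expired ICMP seen +; input drops up +; CRC errors flat +
(D) ARP table overflow — does not account for broadcast traffic up, input drops up
(C) alone accounts for all the evidence.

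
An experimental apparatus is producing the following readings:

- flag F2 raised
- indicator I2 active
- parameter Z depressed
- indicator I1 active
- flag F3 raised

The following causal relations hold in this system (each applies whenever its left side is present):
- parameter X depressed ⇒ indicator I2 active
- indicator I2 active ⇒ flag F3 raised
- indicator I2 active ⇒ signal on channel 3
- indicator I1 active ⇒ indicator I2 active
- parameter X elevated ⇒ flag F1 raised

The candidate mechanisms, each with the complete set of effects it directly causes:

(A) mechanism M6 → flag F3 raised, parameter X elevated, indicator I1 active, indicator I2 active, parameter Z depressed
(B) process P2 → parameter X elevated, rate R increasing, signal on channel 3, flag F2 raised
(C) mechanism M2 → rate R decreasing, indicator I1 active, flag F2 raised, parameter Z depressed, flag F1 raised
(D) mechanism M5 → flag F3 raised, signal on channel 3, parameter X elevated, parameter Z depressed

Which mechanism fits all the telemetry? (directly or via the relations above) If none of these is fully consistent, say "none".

C

For each candidate, compare predicted effects to what was observed:
(A) mechanism M6 — does not account for flag F2 raised
(B) process P2 — flag F2 raised yes; indicator I2 active NO; parameter Z depressed NO; indicator I1 active NO; flag F3 raised NO
(C) mechanism M2 — flag F2 raised yes; indicator I2 active yes (via indicator I1 active → indicator I2 active); parameter Z depressed yes; indicator I1 active yes; flag F3 raised yes (via indicator I1 active → indicator I2 active → flag F3 raised)
(D) mechanism M5 — flag F2 raised NO; indicator I2 active NO; parameter Z depressed yes; indicator I1 active NO; flag F3 raised yes
Only (C) is consistent with every observation.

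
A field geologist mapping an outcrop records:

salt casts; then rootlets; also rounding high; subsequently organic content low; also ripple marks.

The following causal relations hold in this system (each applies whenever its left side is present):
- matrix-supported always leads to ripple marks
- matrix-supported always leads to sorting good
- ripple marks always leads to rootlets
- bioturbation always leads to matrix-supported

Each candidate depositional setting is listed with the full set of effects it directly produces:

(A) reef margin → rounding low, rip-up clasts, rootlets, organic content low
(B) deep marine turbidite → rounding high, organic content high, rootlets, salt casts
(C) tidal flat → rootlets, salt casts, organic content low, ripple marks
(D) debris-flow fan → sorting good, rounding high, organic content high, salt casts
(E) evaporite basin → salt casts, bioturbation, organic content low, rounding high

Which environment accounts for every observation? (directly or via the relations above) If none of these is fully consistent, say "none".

For each candidate, compare predicted effects to what was observed:
(A) reef margin — salt casts miss; rootlets match; rounding high miss; organic content low match; ripple marks miss
(B) deep marine turbidite — salt casts match; rootlets match; rounding high match; organic content low miss; ripple marks miss
(C) tidal flat — does not account for rounding high
(D) debris-flow fan — salt casts match; rootlets miss; rounding high match; organic content low miss; ripple marks miss
(E) evaporite basin — salt casts match; rootlets match (by bioturbation → matrix-supported → ripple marks → rootlets); rounding high match; organic content low match; ripple marks match (by bioturbation → matrix-supported → ripple marks)
(E) alone accounts for all the evidence.

E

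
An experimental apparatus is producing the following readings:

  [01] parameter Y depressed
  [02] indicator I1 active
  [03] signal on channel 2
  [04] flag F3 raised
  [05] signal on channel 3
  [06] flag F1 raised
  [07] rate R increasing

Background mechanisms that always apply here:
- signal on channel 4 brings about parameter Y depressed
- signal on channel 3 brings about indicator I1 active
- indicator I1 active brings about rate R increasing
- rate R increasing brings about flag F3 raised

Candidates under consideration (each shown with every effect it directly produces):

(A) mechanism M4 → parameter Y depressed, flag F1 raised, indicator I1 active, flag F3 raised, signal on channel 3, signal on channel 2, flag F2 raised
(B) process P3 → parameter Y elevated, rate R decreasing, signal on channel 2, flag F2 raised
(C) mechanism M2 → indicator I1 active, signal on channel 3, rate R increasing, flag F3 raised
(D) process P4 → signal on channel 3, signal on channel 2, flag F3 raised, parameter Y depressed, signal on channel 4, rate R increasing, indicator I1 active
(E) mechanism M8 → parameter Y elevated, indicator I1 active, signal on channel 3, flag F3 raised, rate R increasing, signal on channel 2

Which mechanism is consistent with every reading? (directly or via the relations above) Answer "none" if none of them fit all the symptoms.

A

Per-candidate check:
(A) mechanism M4 — parameter Y depressed ✓; indicator I1 active ✓; signal on channel 2 ✓; flag F3 raised ✓; signal on channel 3 ✓; flag F1 raised ✓; rate R increasing ✓ (via indicator I1 active → rate R increasing)
(B) process P3 — parameter Y depressed ✗; indicator I1 active ✗; signal on channel 2 ✓; flag F3 raised ✗; signal on channel 3 ✗; flag F1 raised ✗; rate R increasing ✗
(C) mechanism M2 — parameter Y depressed ✗; indicator I1 active ✓; signal on channel 2 ✗; flag F3 raised ✓; signal on channel 3 ✓; flag F1 raised ✗; rate R increasing ✓
(D) process P4 — parameter Y depressed ✓; indicator I1 active ✓; signal on channel 2 ✓; flag F3 raised ✓; signal on channel 3 ✓; flag F1 raised ✗; rate R increasing ✓
(E) mechanism M8 — fails on parameter Y depressed, flag F1 raised (predicts parameter Y elevated, not parameter Y depressed)
(A) is the only candidate with no mismatches.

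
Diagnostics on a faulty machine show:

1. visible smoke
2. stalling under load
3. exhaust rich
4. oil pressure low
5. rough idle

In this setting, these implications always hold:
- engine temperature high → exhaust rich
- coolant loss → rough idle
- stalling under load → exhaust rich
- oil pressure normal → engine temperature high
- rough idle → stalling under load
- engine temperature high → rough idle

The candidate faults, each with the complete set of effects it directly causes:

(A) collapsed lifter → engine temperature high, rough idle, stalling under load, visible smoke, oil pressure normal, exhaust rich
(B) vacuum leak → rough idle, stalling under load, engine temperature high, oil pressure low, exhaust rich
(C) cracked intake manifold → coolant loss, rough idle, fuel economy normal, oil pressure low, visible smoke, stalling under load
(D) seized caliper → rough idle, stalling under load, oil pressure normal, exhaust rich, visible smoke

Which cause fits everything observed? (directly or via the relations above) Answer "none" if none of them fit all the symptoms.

For each candidate, compare predicted effects to what was observed:
(A) collapsed lifter — fails on oil pressure low (predicts oil pressure normal, not oil pressure low)
(B) vacuum leak — visible smoke NO; stalling under load yes; exhaust rich yes; oil pressure low yes; rough idle yes
(C) cracked intake manifold — accounts for every observation (exhaust rich through stalling under load → exhaust rich)
(D) seized caliper — fails on oil pressure low (predicts oil pressure normal, not oil pressure low)
(C) alone accounts for all the evidence.

C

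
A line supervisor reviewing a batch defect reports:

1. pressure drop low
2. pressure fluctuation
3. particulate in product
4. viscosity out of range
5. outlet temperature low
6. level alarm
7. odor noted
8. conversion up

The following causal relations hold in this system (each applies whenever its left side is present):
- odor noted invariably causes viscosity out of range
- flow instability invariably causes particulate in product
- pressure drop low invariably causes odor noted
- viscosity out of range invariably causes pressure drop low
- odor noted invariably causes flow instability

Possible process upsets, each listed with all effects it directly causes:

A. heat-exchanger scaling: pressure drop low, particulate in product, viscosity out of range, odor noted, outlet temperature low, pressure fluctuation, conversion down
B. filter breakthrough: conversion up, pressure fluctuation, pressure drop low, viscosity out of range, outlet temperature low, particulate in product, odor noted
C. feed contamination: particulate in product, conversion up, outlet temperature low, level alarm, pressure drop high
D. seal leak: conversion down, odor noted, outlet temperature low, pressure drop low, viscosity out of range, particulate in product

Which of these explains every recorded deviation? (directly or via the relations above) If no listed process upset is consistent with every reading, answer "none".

none

For each candidate, compare predicted effects to what was observed:
(A) heat-exchanger scaling — fails on level alarm, conversion up (predicts conversion down, not conversion up)
(B) filter breakthrough — does not account for level alarm
(C) feed contamination — pressure drop low NO; pressure fluctuation NO; particulate in product yes; viscosity out of range NO; outlet temperature low yes; level alarm yes; odor noted NO; conversion up yes
(D) seal leak — fails on pressure fluctuation, level alarm, conversion up (predicts conversion down, not conversion up)
Every candidate fails on at least one observation.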